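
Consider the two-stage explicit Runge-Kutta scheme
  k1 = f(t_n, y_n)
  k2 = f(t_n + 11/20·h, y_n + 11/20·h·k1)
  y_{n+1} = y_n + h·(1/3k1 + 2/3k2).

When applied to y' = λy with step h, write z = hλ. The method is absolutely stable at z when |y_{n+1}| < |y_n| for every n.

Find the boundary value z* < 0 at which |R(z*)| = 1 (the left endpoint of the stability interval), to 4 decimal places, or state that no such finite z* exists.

z* = -2.7273.

Test eqn y'=λy, z=hλ:
  k1=λy_n ⇒ h·k1=z·y_n;  k2=λ(1+11/20z)y_n ⇒ h·k2=z(1+11/20z)y_n
  y_{n+1}/y_n = 1 + 1/3z + 2/3z(1+11/20z) = 1 + z + 11/30z²
  so R(z) = 1 + z + 11/30z².

Need |R(x)|<1, x<0.
x=-0.52: |R|=0.5791
R=1: x+11/30x²=0 ⇒ x=−30/11=-2.7273; min R=1−1/(4·11/30)=0.3182>−1
Confirm numerically:
  x=-2.305: |R|=0.64311 <1
  x=-2.278: |R|=0.62474 <1
  x=-2.174: |R|=0.55897 <1
  x=-3.326: |R|=1.73017 >1
  x=-2.813: |R|=1.08842 >1
So |R|<1 on (-2.7273, 0).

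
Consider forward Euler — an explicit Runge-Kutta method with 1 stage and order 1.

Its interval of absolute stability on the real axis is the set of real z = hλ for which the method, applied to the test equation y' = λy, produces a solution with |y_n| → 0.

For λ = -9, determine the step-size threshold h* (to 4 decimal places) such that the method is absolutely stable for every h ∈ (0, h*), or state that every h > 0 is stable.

(-2.0000,0); λ=-9 ⇒ h* = 0.2222.

Test eqn y'=λy, z=hλ:
  order 1, 1-stage ⇒ R(z)=1+z
  (e.g. R(-1.66)=-0.66000, |R|=0.66000)

Need |R(x)|<1, x<0.
x=-1.66: |R|=0.6600
|R(-2.31)|=1.3100 |R(-1.93)|=0.9300 |R(-0.51)|=0.4900
Bisect:
  x_lo=-2.4994 |R|=1.4994  x_hi=-0.1895 |R|=0.8105
  mid=-1.34445 |R|=0.34445 →hi
  mid=-1.92191 |R|=0.92191 →hi
  mid=-2.21064 |R|=1.21064 →lo
  mid=-2.06627 |R|=1.06627 →lo
  mid=-1.99409 |R|=0.99409 →hi
  mid=-2.03018 |R|=1.03018 →lo
  mid=-2.01214 |R|=1.01214 →lo
  ...
  [-2.00001,-1.99987] ⇒ x*=-2.0000
Stable set (-2.0000, 0).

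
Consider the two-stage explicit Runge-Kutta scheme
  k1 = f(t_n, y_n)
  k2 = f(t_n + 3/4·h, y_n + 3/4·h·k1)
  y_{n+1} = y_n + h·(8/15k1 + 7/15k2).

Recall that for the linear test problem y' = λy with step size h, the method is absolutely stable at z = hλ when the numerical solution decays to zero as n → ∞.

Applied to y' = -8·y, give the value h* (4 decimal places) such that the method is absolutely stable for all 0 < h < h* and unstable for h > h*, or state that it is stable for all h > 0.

(-2.8571,0); λ=-8 ⇒ h* = (20/7)/8 = 0.3571.

On y'=λy, z=hλ:
  k1=λy_n ⇒ h·k1=z·y_n;  k2=λ(1+3/4z)y_n ⇒ h·k2=z(1+3/4z)y_n
  y_{n+1}/y_n = 1 + 8/15z + 7/15z(1+3/4z) = 1 + z + 7/20z²
  R(z) = 1 + z + 7/20z².

Need |R(x)|<1, x<0.
x=-1.33: |R|=0.2891
R=1: x+7/20x²=0 ⇒ x=−20/7=-2.8571; min R=1−1/(4·7/20)=0.2857>−1
Confirm numerically:
  x=-2.736: |R|=0.88399 <1
  x=-2.037: |R|=0.41528 <1
  x=-1.550: |R|=0.29087 <1
  x=-1.169: |R|=0.30930 <1
  x=-3.435: |R|=1.69473 >1
  x=-3.338: |R|=1.56179 >1
Interval (-2.8571, 0).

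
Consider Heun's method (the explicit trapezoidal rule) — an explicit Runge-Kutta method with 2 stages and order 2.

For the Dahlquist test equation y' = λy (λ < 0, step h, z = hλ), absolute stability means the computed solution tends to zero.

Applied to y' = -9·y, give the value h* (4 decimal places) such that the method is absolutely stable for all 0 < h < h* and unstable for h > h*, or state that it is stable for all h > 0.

Set f=λy, z=hλ:
  order 2, 2-stage ⇒ R(z)=1+z+z^2/2
  (e.g. R(-0.68)=0.55120, |R|=0.55120)

Find x<0 with |R(x)|<1.
x=-0.68: |R|=0.5512
|R(-2.37)|=1.4385 |R(-1.86)|=0.8698
Bisect:
  x_lo=-2.4876 |R|=1.6064  x_hi=-0.3441 |R|=0.7151
  mid=-1.41580 |R|=0.58645 →hi
  mid=-1.95168 |R|=0.95285 →hi
  mid=-2.21961 |R|=1.24373 →lo
  mid=-2.08565 |R|=1.08931 →lo
  mid=-2.01866 |R|=1.01884 →lo
  mid=-1.98517 |R|=0.98528 →hi
  mid=-2.00192 |R|=1.00192 →lo
  ...
  [-2.00008,-1.99995] ⇒ x*=-2.0000
Interval (-2.0000, 0).

(-2.0000,0); λ=-9 ⇒ h* = 0.2222.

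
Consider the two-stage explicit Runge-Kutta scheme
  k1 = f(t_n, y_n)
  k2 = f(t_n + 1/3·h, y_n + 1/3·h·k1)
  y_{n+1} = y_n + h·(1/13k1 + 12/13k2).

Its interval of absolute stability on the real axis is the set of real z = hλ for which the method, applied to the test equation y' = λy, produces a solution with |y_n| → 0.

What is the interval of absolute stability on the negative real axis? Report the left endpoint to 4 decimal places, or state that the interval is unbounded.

(-3.2500, 0).

Set f=λy, z=hλ:
  k1=λy_n ⇒ h·k1=z·y_n;  k2=λ(1+1/3z)y_n ⇒ h·k2=z(1+1/3z)y_n
  y_{n+1}/y_n = 1 + 1/13z + 12/13z(1+1/3z) = 1 + z + 4/13z²
  ⇒ R(z) = 1 + z + 4/13z².

Boundary: |R(x)|=1, x<0.
x=-1.04: |R|=0.2928
R=1: x+4/13x²=0 ⇒ x=−13/4=-3.2500; min R=1−1/(4·4/13)=0.1875>−1
Confirm numerically:
  x=-2.905: |R|=0.69162 <1
  x=-2.840: |R|=0.64172 <1
  x=-2.316: |R|=0.33442 <1
  x=-3.724: |R|=1.54313 >1
  x=-3.711: |R|=1.52639 >1
  x=-3.441: |R|=1.20222 >1
So |R|<1 on (-3.2500, 0).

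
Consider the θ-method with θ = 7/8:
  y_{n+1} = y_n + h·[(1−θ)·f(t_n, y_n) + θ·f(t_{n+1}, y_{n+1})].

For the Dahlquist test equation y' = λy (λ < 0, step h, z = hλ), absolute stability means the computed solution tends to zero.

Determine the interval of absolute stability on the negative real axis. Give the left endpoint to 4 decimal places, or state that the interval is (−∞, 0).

interval (−∞, 0).

Set f=λy, z=hλ:
  y_{n+1} = y_n + z·[1/8·y_n + 7/8·y_{n+1}] ⇒ (1 − 7/8z)y_{n+1} = (1 + 1/8z)y_n
  Hence R(z) = (1 + 1/8z)/(1 − 7/8z).

Boundary: |R(x)|=1, x<0.
x=-1.8: |R|=0.3010
x=-2: |R|=0.2727
x=-10: |R|=0.0256
x=-100: |R|=0.1299
θ=7/8≥1/2 ⇒ |1+1/8x|<|1−7/8x| ∀x<0 ⇒ unbounded interval.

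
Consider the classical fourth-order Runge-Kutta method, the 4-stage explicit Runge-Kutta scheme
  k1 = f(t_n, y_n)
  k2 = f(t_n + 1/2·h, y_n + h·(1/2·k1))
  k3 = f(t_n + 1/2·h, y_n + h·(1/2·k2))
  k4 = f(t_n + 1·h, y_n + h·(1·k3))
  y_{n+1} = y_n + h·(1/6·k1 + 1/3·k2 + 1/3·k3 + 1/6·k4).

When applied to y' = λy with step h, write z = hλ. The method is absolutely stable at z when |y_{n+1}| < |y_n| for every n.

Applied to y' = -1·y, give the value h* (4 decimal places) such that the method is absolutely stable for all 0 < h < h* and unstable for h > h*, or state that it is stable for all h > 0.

Set f=λy, z=hλ:
  order 4, 4-stage ⇒ R(z)=1+z+z^2/2+z^3/6+z^4/24
  (e.g. R(-0.9)=0.41084, |R|=0.41084)

Boundary: |R(x)|=1, x<0.
x=-0.9: |R|=0.4108
|R(-3.05)|=1.4782 |R(-2.48)|=0.6292 |R(-2.39)|=0.5502
Bisect:
  x_lo=-3.1852 |R|=1.7905  x_hi=-0.0562 |R|=0.9453
  mid=-1.62072 |R|=0.27060 →hi
  mid=-2.40297 |R|=0.56086 →hi
  mid=-2.79410 |R|=1.01336 →lo
  mid=-2.59854 |R|=0.75305 →hi
  mid=-2.69632 |R|=0.87394 →hi
  mid=-2.74521 |R|=0.94123 →hi
  mid=-2.76966 |R|=0.97668 →hi
  mid=-2.78188 |R|=0.99486 →hi
  mid=-2.78799 |R|=1.00407 →lo
  mid=-2.78493 |R|=0.99946 →hi
  ...
  [-2.78532,-2.78513] ⇒ x*=-2.7853
So |R|<1 on (-2.7853, 0).

(-2.7853,0); λ=-1 ⇒ h* = 2.7853.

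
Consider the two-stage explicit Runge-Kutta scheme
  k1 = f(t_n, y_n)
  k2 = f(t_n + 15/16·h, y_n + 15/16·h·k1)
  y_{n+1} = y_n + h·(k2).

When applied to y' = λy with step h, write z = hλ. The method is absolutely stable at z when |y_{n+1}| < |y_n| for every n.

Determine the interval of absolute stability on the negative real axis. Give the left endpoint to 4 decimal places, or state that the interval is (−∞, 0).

z∈(-1.0667,0).

With y'=λy (z=hλ):
  k1=λy_n ⇒ h·k1=z·y_n;  k2=λ(1+15/16z)y_n ⇒ h·k2=z(1+15/16z)y_n
  y_{n+1}/y_n = 1 + z(1+15/16z) = 1 + z + 15/16z²
  so R(z) = 1 + z + 15/16z².

Find x<0 with |R(x)|<1.
x=-1.41: |R|=1.4538
R=1: x+15/16x²=0 ⇒ x=−16/15=-1.0667; min R=1−1/(4·15/16)=0.7333>−1
Confirm numerically:
  x=-1.016: |R|=0.95174 <1
  x=-0.864: |R|=0.83584 <1
  x=-0.713: |R|=0.76360 <1
  x=-1.524: |R|=1.65341 >1
  x=-1.513: |R|=1.63310 >1
  x=-1.403: |R|=1.44238 >1
Stable set (-1.0667, 0).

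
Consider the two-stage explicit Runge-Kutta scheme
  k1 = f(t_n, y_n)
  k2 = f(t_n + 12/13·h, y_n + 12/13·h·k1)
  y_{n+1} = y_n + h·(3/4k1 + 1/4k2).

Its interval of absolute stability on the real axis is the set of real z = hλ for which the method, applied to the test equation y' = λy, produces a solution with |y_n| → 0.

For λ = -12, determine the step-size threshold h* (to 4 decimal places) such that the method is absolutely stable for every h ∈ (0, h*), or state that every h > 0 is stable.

(-4.3333,0); λ=-12 ⇒ h* = (13/3)/12 = 0.3611.

Set f=λy, z=hλ:
  k1=λy_n ⇒ h·k1=z·y_n;  k2=λ(1+12/13z)y_n ⇒ h·k2=z(1+12/13z)y_n
  y_{n+1}/y_n = 1 + 3/4z + 1/4z(1+12/13z) = 1 + z + 3/13z²
  ⇒ R(z) = 1 + z + 3/13z².

Find x<0 with |R(x)|<1.
x=-1.74: |R|=0.0413
R=1: x+3/13x²=0 ⇒ x=−13/3=-4.3333; min R=1−1/(4·3/13)=-0.0833>−1
Confirm numerically:
  x=-3.912: |R|=0.61963 <1
  x=-3.246: |R|=0.18550 <1
  x=-2.367: |R|=0.07407 <1
  x=-2.189: |R|=0.08322 <1
  x=-4.760: |R|=1.46868 >1
  x=-4.708: |R|=1.40706 >1
  x=-4.443: |R|=1.11244 >1
Stable set (-4.3333, 0).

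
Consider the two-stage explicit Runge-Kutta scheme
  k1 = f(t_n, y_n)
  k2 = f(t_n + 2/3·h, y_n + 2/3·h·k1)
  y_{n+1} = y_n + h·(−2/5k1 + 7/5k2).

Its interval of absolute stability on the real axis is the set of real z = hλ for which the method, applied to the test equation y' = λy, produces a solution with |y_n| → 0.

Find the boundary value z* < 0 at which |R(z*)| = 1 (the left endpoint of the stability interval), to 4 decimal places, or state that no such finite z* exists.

Set f=λy, z=hλ:
  k1=λy_n ⇒ h·k1=z·y_n;  k2=λ(1+2/3z)y_n ⇒ h·k2=z(1+2/3z)y_n
  y_{n+1}/y_n = 1 − 2/5z + 7/5z(1+2/3z) = 1 + z + 14/15z²
  Hence R(z) = 1 + z + 14/15z².

Solve |R(x)|<1 on ℝ⁻.
x=-0.48: |R|=0.7350
R=1: x+14/15x²=0 ⇒ x=−15/14=-1.0714; min R=1−1/(4·14/15)=0.7321>−1
Confirm numerically:
  x=-0.921: |R|=0.87069 <1
  x=-0.906: |R|=0.86011 <1
  x=-0.628: |R|=0.74009 <1
  x=-0.512: |R|=0.73267 <1
  x=-1.465: |R|=1.53814 >1
  x=-1.346: |R|=1.34493 >1
So |R|<1 on (-1.0714, 0).

z* = -1.0714.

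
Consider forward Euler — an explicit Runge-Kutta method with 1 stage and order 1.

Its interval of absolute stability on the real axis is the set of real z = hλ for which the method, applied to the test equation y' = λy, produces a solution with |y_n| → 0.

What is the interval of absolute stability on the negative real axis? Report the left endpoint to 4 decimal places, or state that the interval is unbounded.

(-2.0000, 0).

With y'=λy (z=hλ):
  order 1, 1-stage ⇒ R(z)=1+z
  (e.g. R(-0.78)=0.22000, |R|=0.22000)

Find x<0 with |R(x)|<1.
x=-0.78: |R|=0.2200
|R(-2.04)|=1.0400 |R(-1.92)|=0.9200 |R(-0.8)|=0.2000
Bisect:
  x_lo=-2.7192 |R|=1.7192  x_hi=-0.3929 |R|=0.6071
  mid=-1.55604 |R|=0.55604 →hi
  mid=-2.13764 |R|=1.13764 →lo
  mid=-1.84684 |R|=0.84684 →hi
  mid=-1.99224 |R|=0.99224 →hi
  mid=-2.06494 |R|=1.06494 →lo
  mid=-2.02859 |R|=1.02859 →lo
  mid=-2.01041 |R|=1.01041 →lo
  ...
  [-2.00005,-1.99990] ⇒ x*=-2.0000
Interval (-2.0000, 0).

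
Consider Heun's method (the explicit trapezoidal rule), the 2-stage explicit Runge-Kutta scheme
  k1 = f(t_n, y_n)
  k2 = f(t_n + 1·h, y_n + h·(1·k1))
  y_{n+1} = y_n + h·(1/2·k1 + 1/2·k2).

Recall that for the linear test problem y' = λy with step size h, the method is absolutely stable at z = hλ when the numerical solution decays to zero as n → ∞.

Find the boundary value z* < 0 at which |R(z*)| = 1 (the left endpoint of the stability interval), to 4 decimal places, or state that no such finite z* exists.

left endpoint -2.0000.

Set f=λy, z=hλ:
  order 2, 2-stage ⇒ R(z)=1+z+z^2/2
  (e.g. R(-0.49)=0.63005, |R|=0.63005)

Need |R(x)|<1, x<0.
x=-0.49: |R|=0.6300
|R(-1.53)|=0.6404 |R(-1.5)|=0.6250 |R(-0.61)|=0.5760
Bisect:
  x_lo=-2.5091 |R|=1.6387  x_hi=-0.3570 |R|=0.7067
  mid=-1.43309 |R|=0.59378 →hi
  mid=-1.97111 |R|=0.97153 →hi
  mid=-2.24012 |R|=1.26895 →lo
  mid=-2.10562 |R|=1.11119 →lo
  mid=-2.03836 |R|=1.03910 →lo
  mid=-2.00474 |R|=1.00475 →lo
  mid=-1.98792 |R|=0.98800 →hi
  mid=-1.99633 |R|=0.99634 →hi
  mid=-2.00053 |R|=1.00053 →lo
  ...
  [-2.00001,-1.99988] ⇒ x*=-2.0000
Interval (-2.0000, 0).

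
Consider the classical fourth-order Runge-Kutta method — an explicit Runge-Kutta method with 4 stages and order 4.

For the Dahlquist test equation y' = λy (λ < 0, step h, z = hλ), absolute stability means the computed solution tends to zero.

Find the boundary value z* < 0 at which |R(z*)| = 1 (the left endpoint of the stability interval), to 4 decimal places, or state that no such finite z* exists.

Test eqn y'=λy, z=hλ:
  order 4, 4-stage ⇒ R(z)=1+z+z^2/2+z^3/6+z^4/24
  (e.g. R(-1.13)=0.33590, |R|=0.33590)

Need |R(x)|<1, x<0.
x=-1.13: |R|=0.3359
|R(-2.17)|=0.4053 |R(-1.63)|=0.2708 |R(-0.55)|=0.5773
Bisect:
  x_lo=-3.2959 |R|=2.0851  x_hi=-0.3884 |R|=0.6782
  mid=-1.84215 |R|=0.29255 →hi
  mid=-2.56901 |R|=0.71997 →hi
  mid=-2.93244 |R|=1.24549 →lo
  mid=-2.75073 |R|=0.94912 →hi
  mid=-2.84158 |R|=1.08824 →lo
  mid=-2.79616 |R|=1.01650 →lo
  mid=-2.77344 |R|=0.98228 →hi
  ...
  [-2.78533,-2.78515] ⇒ x*=-2.7853
Stable set (-2.7853, 0).

z* = -2.7853.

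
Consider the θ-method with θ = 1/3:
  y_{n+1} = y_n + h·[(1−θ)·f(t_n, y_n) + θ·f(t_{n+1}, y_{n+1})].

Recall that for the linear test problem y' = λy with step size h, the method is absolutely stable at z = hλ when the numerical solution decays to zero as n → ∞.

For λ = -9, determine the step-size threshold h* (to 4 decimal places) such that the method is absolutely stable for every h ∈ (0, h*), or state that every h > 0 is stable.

On y'=λy, z=hλ:
  y_{n+1} = y_n + z·[2/3·y_n + 1/3·y_{n+1}] ⇒ (1 − 1/3z)y_{n+1} = (1 + 2/3z)y_n
  Hence R(z) = (1 + 2/3z)/(1 − 1/3z).

Solve |R(x)|<1 on ℝ⁻.
x=-0.51: |R|=0.5641
R=−1: 1+2/3x = −1+1/3x ⇒ -1/3x=2 ⇒ x=2/(-1/3)=-6.0000
Confirm numerically:
  x=-4.978: |R|=0.87190 <1
  x=-4.640: |R|=0.82199 <1
  x=-3.187: |R|=0.54534 <1
  x=-6.294: |R|=1.03163 >1
  x=-6.047: |R|=1.00520 >1
  x=-6.022: |R|=1.00244 >1
So |R|<1 on (-6.0000, 0).

(-6.0000,0); λ=-9 ⇒ h* = (6)/9 = 0.6667.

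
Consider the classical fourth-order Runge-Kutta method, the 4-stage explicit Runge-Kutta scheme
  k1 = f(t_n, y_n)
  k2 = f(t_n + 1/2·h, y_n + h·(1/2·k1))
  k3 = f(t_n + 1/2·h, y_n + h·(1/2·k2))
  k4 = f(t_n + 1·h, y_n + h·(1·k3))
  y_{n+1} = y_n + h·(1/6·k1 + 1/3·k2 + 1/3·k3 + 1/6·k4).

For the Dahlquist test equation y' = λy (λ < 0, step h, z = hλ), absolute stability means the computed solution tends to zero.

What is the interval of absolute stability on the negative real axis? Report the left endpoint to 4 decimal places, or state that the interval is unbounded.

Test eqn y'=λy, z=hλ:
  order 4, 4-stage ⇒ R(z)=1+z+z^2/2+z^3/6+z^4/24
  (e.g. R(-0.79)=0.45611, |R|=0.45611)

Boundary: |R(x)|=1, x<0.
x=-0.79: |R|=0.4561
|R(-2.39)|=0.5502 |R(-2.11)|=0.3763 |R(-1.23)|=0.3117
Bisect:
  x_lo=-3.1007 |R|=1.5895  x_hi=-0.3860 |R|=0.6799
  mid=-1.74335 |R|=0.27808 →hi
  mid=-2.42203 |R|=0.57692 →hi
  mid=-2.76137 |R|=0.96453 →hi
  mid=-2.93104 |R|=1.24292 →lo
  mid=-2.84621 |R|=1.09579 →lo
  mid=-2.80379 |R|=1.02825 →lo
  mid=-2.78258 |R|=0.99592 →hi
  ...
  [-2.78540,-2.78523] ⇒ x*=-2.7853
So |R|<1 on (-2.7853, 0).

z∈(-2.7853,0).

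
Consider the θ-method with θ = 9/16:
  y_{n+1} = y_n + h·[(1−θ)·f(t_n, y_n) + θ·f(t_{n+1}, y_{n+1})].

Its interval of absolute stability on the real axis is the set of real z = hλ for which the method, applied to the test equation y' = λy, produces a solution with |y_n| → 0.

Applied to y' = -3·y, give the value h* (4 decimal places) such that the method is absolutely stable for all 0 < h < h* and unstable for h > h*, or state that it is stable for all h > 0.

(−∞, 0) — no finite endpoint. Any h>0 works for λ=-3.

With y'=λy (z=hλ):
  y_{n+1} = y_n + z·[7/16·y_n + 9/16·y_{n+1}] ⇒ (1 − 9/16z)y_{n+1} = (1 + 7/16z)y_n
  ⇒ R(z) = (1 + 7/16z)/(1 − 9/16z).

Need |R(x)|<1, x<0.
x=-0.32: |R|=0.7288
x=-2: |R|=0.0588
x=-10: |R|=0.5094
x=-100: |R|=0.7467
θ=9/16≥1/2 ⇒ |1+7/16x|<|1−9/16x| ∀x<0 ⇒ interval (−∞,0).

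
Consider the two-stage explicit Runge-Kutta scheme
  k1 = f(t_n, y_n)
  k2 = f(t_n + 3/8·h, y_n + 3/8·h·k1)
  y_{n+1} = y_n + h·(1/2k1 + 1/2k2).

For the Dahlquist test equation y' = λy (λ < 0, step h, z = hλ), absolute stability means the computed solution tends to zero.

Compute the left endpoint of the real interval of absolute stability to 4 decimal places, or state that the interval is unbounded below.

z* = -5.3333.

Set f=λy, z=hλ:
  k1=λy_n ⇒ h·k1=z·y_n;  k2=λ(1+3/8z)y_n ⇒ h·k2=z(1+3/8z)y_n
  y_{n+1}/y_n = 1 + 1/2z + 1/2z(1+3/8z) = 1 + z + 3/16z²
  ⇒ R(z) = 1 + z + 3/16z².

Boundary: |R(x)|=1, x<0.
x=-1.57: |R|=0.1078
R=1: x+3/16x²=0 ⇒ x=−16/3=-5.3333; min R=1−1/(4·3/16)=-0.3333>−1
Confirm numerically:
  x=-5.003: |R|=0.69013 <1
  x=-2.744: |R|=0.33221 <1
  x=-2.689: |R|=0.33324 <1
  x=-5.876: |R|=1.59788 >1
  x=-5.810: |R|=1.51927 >1
  x=-5.453: |R|=1.12235 >1
Interval (-5.3333, 0).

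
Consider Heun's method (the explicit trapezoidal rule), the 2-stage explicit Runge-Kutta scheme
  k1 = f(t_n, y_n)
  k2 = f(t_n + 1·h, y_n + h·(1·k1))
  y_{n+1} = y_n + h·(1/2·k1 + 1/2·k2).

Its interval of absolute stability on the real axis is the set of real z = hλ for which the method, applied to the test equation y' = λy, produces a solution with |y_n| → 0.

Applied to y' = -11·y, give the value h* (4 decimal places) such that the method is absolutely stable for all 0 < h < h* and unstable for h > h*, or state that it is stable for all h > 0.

(-2.0000,0); λ=-11 ⇒ h* = 0.1818.

Test eqn y'=λy, z=hλ:
  order 2, 2-stage ⇒ R(z)=1+z+z^2/2
  (e.g. R(-0.48)=0.63520, |R|=0.63520)

Boundary: |R(x)|=1, x<0.
x=-0.48: |R|=0.6352
|R(-2.36)|=1.4248 |R(-2.32)|=1.3712 |R(-0.83)|=0.5145
Bisect:
  x_lo=-2.5493 |R|=1.7002  x_hi=-0.3548 |R|=0.7081
  mid=-1.45205 |R|=0.60217 →hi
  mid=-2.00067 |R|=1.00067 →lo
  mid=-1.72636 |R|=0.76380 →hi
  mid=-1.86352 |R|=0.87283 →hi
  mid=-1.93209 |R|=0.93440 →hi
  mid=-1.96638 |R|=0.96695 →hi
  mid=-1.98353 |R|=0.98366 →hi
  mid=-1.99210 |R|=0.99213 →hi
  ...
  [-2.00000,-1.99987] ⇒ x*=-2.0000
Interval (-2.0000, 0).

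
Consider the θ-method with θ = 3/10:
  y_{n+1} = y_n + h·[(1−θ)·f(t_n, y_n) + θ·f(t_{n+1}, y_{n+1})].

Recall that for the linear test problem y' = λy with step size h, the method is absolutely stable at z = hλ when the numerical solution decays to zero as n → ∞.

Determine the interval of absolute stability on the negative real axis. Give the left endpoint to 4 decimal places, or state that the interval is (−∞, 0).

With y'=λy (z=hλ):
  y_{n+1} = y_n + z·[7/10·y_n + 3/10·y_{n+1}] ⇒ (1 − 3/10z)y_{n+1} = (1 + 7/10z)y_n
  ⇒ R(z) = (1 + 7/10z)/(1 − 3/10z).

Solve |R(x)|<1 on ℝ⁻.
x=-0.88: |R|=0.3038
R=−1: 1+7/10x = −1+3/10x ⇒ -2/5x=2 ⇒ x=2/(-2/5)=-5.0000
Confirm numerically:
  x=-4.764: |R|=0.96114 <1
  x=-4.155: |R|=0.84954 <1
  x=-2.680: |R|=0.48559 <1
  x=-2.369: |R|=0.38481 <1
  x=-5.495: |R|=1.07476 >1
  x=-5.440: |R|=1.06687 >1
So |R|<1 on (-5.0000, 0).

z∈(-5.0000,0).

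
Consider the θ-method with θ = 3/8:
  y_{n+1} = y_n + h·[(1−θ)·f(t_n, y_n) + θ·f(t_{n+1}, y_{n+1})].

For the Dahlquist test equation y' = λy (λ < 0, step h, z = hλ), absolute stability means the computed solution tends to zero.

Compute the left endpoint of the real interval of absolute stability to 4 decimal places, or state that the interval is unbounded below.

left endpoint -8.0000.

With y'=λy (z=hλ):
  y_{n+1} = y_n + z·[5/8·y_n + 3/8·y_{n+1}] ⇒ (1 − 3/8z)y_{n+1} = (1 + 5/8z)y_n
  Hence R(z) = (1 + 5/8z)/(1 − 3/8z).

Boundary: |R(x)|=1, x<0.
x=-1.34: |R|=0.1082
R=−1: 1+5/8x = −1+3/8x ⇒ -1/4x=2 ⇒ x=2/(-1/4)=-8.0000
Confirm numerically:
  x=-7.688: |R|=0.97991 <1
  x=-7.596: |R|=0.97376 <1
  x=-7.081: |R|=0.93715 <1
  x=-4.898: |R|=0.72662 <1
  x=-8.273: |R|=1.01664 >1
  x=-8.082: |R|=1.00509 >1
So |R|<1 on (-8.0000, 0).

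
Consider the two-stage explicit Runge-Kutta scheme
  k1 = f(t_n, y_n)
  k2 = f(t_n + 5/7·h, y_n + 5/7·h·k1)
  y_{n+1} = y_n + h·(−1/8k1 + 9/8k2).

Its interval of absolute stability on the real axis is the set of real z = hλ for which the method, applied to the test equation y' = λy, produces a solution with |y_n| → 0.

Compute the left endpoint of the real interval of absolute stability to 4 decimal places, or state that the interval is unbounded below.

left endpoint -1.2444.

Test eqn y'=λy, z=hλ:
  k1=λy_n ⇒ h·k1=z·y_n;  k2=λ(1+5/7z)y_n ⇒ h·k2=z(1+5/7z)y_n
  y_{n+1}/y_n = 1 − 1/8z + 9/8z(1+5/7z) = 1 + z + 45/56z²
  Hence R(z) = 1 + z + 45/56z².

Find x<0 with |R(x)|<1.
x=-1.42: |R|=1.2003
R=1: x+45/56x²=0 ⇒ x=−56/45=-1.2444; min R=1−1/(4·45/56)=0.6889>−1
Confirm numerically:
  x=-0.987: |R|=0.79581 <1
  x=-0.801: |R|=0.71457 <1
  x=-0.643: |R|=0.68924 <1
  x=-0.608: |R|=0.68905 <1
  x=-1.790: |R|=1.78472 >1
  x=-1.717: |R|=1.65200 >1
So |R|<1 on (-1.2444, 0).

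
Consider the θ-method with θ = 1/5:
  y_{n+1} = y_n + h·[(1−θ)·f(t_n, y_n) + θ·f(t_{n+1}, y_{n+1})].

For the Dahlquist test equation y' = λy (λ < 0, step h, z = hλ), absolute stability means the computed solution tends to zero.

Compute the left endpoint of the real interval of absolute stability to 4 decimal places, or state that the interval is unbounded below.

With y'=λy (z=hλ):
  y_{n+1} = y_n + z·[4/5·y_n + 1/5·y_{n+1}] ⇒ (1 − 1/5z)y_{n+1} = (1 + 4/5z)y_n
  R(z) = (1 + 4/5z)/(1 − 1/5z).

Boundary: |R(x)|=1, x<0.
x=-1.39: |R|=0.0876
R=−1: 1+4/5x = −1+1/5x ⇒ -3/5x=2 ⇒ x=2/(-3/5)=-3.3333
Confirm numerically:
  x=-2.929: |R|=0.84702 <1
  x=-2.838: |R|=0.81041 <1
  x=-2.739: |R|=0.76961 <1
  x=-2.340: |R|=0.59401 <1
  x=-3.871: |R|=1.18183 >1
  x=-3.357: |R|=1.00850 >1
Stable set (-3.3333, 0).

left endpoint -3.3333.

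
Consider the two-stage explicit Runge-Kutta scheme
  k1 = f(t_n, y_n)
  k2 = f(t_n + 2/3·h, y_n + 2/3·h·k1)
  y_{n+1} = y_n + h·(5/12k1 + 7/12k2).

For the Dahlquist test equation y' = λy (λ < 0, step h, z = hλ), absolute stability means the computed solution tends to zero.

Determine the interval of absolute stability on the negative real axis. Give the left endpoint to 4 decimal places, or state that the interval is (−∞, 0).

On y'=λy, z=hλ:
  k1=λy_n ⇒ h·k1=z·y_n;  k2=λ(1+2/3z)y_n ⇒ h·k2=z(1+2/3z)y_n
  y_{n+1}/y_n = 1 + 5/12z + 7/12z(1+2/3z) = 1 + z + 7/18z²
  Hence R(z) = 1 + z + 7/18z².

Solve |R(x)|<1 on ℝ⁻.
x=-0.3: |R|=0.7350
R=1: x+7/18x²=0 ⇒ x=−18/7=-2.5714; min R=1−1/(4·7/18)=0.3571>−1
Confirm numerically:
  x=-2.115: |R|=0.62459 <1
  x=-1.533: |R|=0.38092 <1
  x=-1.225: |R|=0.35858 <1
  x=-1.049: |R|=0.37893 <1
  x=-3.139: |R|=1.69285 >1
  x=-2.769: |R|=1.21275 >1
  x=-2.602: |R|=1.03093 >1
Stable set (-2.5714, 0).

z∈(-2.5714,0).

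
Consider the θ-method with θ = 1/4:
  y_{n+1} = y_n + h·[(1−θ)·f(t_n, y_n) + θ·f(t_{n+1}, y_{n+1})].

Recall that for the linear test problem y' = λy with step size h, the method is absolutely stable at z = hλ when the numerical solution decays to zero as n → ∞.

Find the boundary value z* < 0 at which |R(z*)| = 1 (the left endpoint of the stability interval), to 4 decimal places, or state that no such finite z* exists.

left endpoint -4.0000.

On y'=λy, z=hλ:
  y_{n+1} = y_n + z·[3/4·y_n + 1/4·y_{n+1}] ⇒ (1 − 1/4z)y_{n+1} = (1 + 3/4z)y_n
  Hence R(z) = (1 + 3/4z)/(1 − 1/4z).

Boundary: |R(x)|=1, x<0.
x=-1.16: |R|=0.1008
R=−1: 1+3/4x = −1+1/4x ⇒ -1/2x=2 ⇒ x=2/(-1/2)=-4.0000
Confirm numerically:
  x=-3.309: |R|=0.81092 <1
  x=-3.252: |R|=0.79371 <1
  x=-3.049: |R|=0.73017 <1
  x=-4.579: |R|=1.13498 >1
  x=-4.464: |R|=1.10964 >1
  x=-4.236: |R|=1.05731 >1
So |R|<1 on (-4.0000, 0).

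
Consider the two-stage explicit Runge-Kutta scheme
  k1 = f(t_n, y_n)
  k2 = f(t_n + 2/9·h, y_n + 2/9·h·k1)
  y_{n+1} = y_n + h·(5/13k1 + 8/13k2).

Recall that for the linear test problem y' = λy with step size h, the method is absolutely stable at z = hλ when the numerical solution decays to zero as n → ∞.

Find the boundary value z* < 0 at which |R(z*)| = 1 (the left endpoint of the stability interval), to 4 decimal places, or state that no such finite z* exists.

Test eqn y'=λy, z=hλ:
  k1=λy_n ⇒ h·k1=z·y_n;  k2=λ(1+2/9z)y_n ⇒ h·k2=z(1+2/9z)y_n
  y_{n+1}/y_n = 1 + 5/13z + 8/13z(1+2/9z) = 1 + z + 16/117z²
  ⇒ R(z) = 1 + z + 16/117z².

Solve |R(x)|<1 on ℝ⁻.
x=-0.76: |R|=0.3190
R=1: x+16/117x²=0 ⇒ x=−117/16=-7.3125; min R=1−1/(4·16/117)=-0.8281>−1
Confirm numerically:
  x=-4.924: |R|=0.60834 <1
  x=-3.069: |R|=0.78096 <1
  x=-2.955: |R|=0.76088 <1
  x=-7.834: |R|=1.55869 >1
  x=-7.709: |R|=1.41800 >1
  x=-7.407: |R|=1.09572 >1
Stable set (-7.3125, 0).

z* = -7.3125.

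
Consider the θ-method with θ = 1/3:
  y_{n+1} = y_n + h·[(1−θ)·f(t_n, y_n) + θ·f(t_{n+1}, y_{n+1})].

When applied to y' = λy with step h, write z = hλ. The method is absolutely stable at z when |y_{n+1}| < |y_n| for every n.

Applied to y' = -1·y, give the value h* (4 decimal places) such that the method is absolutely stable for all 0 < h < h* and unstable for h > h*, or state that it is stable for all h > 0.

(-6.0000,0); λ=-1 ⇒ h* = (6)/1 = 6.0000.

With y'=λy (z=hλ):
  y_{n+1} = y_n + z·[2/3·y_n + 1/3·y_{n+1}] ⇒ (1 − 1/3z)y_{n+1} = (1 + 2/3z)y_n
  so R(z) = (1 + 2/3z)/(1 − 1/3z).

Find x<0 with |R(x)|<1.
x=-1.33: |R|=0.0785
R=−1: 1+2/3x = −1+1/3x ⇒ -1/3x=2 ⇒ x=2/(-1/3)=-6.0000
Confirm numerically:
  x=-5.051: |R|=0.88213 <1
  x=-4.717: |R|=0.83374 <1
  x=-2.642: |R|=0.40482 <1
  x=-6.595: |R|=1.06201 >1
  x=-6.569: |R|=1.05946 >1
  x=-6.237: |R|=1.02566 >1
Stable set (-6.0000, 0).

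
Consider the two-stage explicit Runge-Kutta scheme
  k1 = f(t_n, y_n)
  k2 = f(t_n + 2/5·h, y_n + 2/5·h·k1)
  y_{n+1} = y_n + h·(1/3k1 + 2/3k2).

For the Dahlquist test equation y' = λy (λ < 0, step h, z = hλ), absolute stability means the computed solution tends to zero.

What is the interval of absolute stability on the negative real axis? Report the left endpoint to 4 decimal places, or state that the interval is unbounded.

Test eqn y'=λy, z=hλ:
  k1=λy_n ⇒ h·k1=z·y_n;  k2=λ(1+2/5z)y_n ⇒ h·k2=z(1+2/5z)y_n
  y_{n+1}/y_n = 1 + 1/3z + 2/3z(1+2/5z) = 1 + z + 4/15z²
  so R(z) = 1 + z + 4/15z².

Solve |R(x)|<1 on ℝ⁻.
x=-0.83: |R|=0.3537
R=1: x+4/15x²=0 ⇒ x=−15/4=-3.7500; min R=1−1/(4·4/15)=0.0625>−1
Confirm numerically:
  x=-3.171: |R|=0.51040 <1
  x=-2.492: |R|=0.16402 <1
  x=-2.396: |R|=0.13488 <1
  x=-2.162: |R|=0.08447 <1
  x=-4.282: |R|=1.60747 >1
  x=-4.124: |R|=1.41130 >1
  x=-3.793: |R|=1.04349 >1
Stable set (-3.7500, 0).

(-3.7500, 0).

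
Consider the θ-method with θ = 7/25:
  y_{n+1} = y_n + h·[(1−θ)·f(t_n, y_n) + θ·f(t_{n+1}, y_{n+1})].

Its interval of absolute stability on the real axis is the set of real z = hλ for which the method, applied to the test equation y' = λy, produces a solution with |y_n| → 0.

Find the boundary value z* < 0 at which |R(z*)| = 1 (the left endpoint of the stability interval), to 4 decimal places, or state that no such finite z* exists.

z* = -4.5455.

Test eqn y'=λy, z=hλ:
  y_{n+1} = y_n + z·[18/25·y_n + 7/25·y_{n+1}] ⇒ (1 − 7/25z)y_{n+1} = (1 + 18/25z)y_n
  R(z) = (1 + 18/25z)/(1 − 7/25z).

Solve |R(x)|<1 on ℝ⁻.
x=-1.27: |R|=0.0631
R=−1: 1+18/25x = −1+7/25x ⇒ -11/25x=2 ⇒ x=2/(-11/25)=-4.5455
Confirm numerically:
  x=-4.107: |R|=0.91027 <1
  x=-3.324: |R|=0.72164 <1
  x=-2.411: |R|=0.43933 <1
  x=-5.085: |R|=1.09795 >1
  x=-4.734: |R|=1.03567 >1
  x=-4.626: |R|=1.01544 >1
Stable set (-4.5455, 0).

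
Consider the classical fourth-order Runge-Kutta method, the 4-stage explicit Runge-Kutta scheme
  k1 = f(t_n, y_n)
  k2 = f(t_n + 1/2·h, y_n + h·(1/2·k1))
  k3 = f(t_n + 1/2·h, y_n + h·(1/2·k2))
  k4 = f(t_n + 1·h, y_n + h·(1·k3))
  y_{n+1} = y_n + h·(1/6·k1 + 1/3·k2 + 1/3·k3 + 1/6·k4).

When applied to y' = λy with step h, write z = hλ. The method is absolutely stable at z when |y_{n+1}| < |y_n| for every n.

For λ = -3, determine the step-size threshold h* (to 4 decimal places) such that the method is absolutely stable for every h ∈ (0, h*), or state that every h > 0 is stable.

(-2.7853,0); λ=-3 ⇒ h* = 0.9284.

Set f=λy, z=hλ:
  order 4, 4-stage ⇒ R(z)=1+z+z^2/2+z^3/6+z^4/24
  (e.g. R(-1.4)=0.28273, |R|=0.28273)

Solve |R(x)|<1 on ℝ⁻.
x=-1.4: |R|=0.2827
|R(-2.14)|=0.3903 |R(-2.11)|=0.3763 |R(-1.54)|=0.2714
Bisect:
  x_lo=-3.1704 |R|=1.7538  x_hi=-0.1420 |R|=0.8677
  mid=-1.65618 |R|=0.27164 →hi
  mid=-2.41328 |R|=0.56948 →hi
  mid=-2.79184 |R|=1.00991 →lo
  mid=-2.60256 |R|=0.75768 →hi
  mid=-2.69720 |R|=0.87511 →hi
  mid=-2.74452 |R|=0.94025 →hi
  mid=-2.76818 |R|=0.97450 →hi
  ...
  [-2.78537,-2.78518] ⇒ x*=-2.7853
Stable set (-2.7853, 0).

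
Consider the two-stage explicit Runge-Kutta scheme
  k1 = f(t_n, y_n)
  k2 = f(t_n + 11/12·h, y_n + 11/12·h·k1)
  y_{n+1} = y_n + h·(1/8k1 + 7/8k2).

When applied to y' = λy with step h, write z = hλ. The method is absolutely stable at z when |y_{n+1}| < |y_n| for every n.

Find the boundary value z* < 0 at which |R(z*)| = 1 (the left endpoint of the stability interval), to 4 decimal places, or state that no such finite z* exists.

On y'=λy, z=hλ:
  k1=λy_n ⇒ h·k1=z·y_n;  k2=λ(1+11/12z)y_n ⇒ h·k2=z(1+11/12z)y_n
  y_{n+1}/y_n = 1 + 1/8z + 7/8z(1+11/12z) = 1 + z + 77/96z²
  R(z) = 1 + z + 77/96z².

Boundary: |R(x)|=1, x<0.
x=-0.43: |R|=0.7183
R=1: x+77/96x²=0 ⇒ x=−96/77=-1.2468; min R=1−1/(4·77/96)=0.6883>−1
Confirm numerically:
  x=-1.104: |R|=0.87359 <1
  x=-0.729: |R|=0.69726 <1
  x=-0.697: |R|=0.69266 <1
  x=-0.680: |R|=0.69088 <1
  x=-1.780: |R|=1.76132 >1
  x=-1.694: |R|=1.60769 >1
  x=-1.659: |R|=1.54856 >1
Stable set (-1.2468, 0).

z* = -1.2468.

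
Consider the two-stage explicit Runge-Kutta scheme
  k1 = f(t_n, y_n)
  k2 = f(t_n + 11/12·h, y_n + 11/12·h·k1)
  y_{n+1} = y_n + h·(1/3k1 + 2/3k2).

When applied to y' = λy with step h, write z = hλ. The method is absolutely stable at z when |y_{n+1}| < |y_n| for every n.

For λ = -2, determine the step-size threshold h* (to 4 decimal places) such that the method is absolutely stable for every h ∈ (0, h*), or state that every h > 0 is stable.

(-1.6364,0); λ=-2 ⇒ h* = (18/11)/2 = 0.8182.

Set f=λy, z=hλ:
  k1=λy_n ⇒ h·k1=z·y_n;  k2=λ(1+11/12z)y_n ⇒ h·k2=z(1+11/12z)y_n
  y_{n+1}/y_n = 1 + 1/3z + 2/3z(1+11/12z) = 1 + z + 11/18z²
  ⇒ R(z) = 1 + z + 11/18z².

Need |R(x)|<1, x<0.
x=-0.94: |R|=0.6000
R=1: x+11/18x²=0 ⇒ x=−18/11=-1.6364; min R=1−1/(4·11/18)=0.5909>−1
Confirm numerically:
  x=-1.473: |R|=0.85295 <1
  x=-1.411: |R|=0.80567 <1
  x=-1.070: |R|=0.62966 <1
  x=-1.015: |R|=0.61458 <1
  x=-2.080: |R|=1.56391 >1
  x=-1.758: |R|=1.13068 >1
Interval (-1.6364, 0).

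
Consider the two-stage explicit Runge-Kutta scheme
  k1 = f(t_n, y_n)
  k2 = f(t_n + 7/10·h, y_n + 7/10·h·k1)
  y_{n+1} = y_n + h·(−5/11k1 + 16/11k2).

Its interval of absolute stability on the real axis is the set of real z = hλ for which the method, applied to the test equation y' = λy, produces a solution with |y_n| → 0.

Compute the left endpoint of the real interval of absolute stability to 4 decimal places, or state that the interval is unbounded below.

left endpoint -0.9821.

Test eqn y'=λy, z=hλ:
  k1=λy_n ⇒ h·k1=z·y_n;  k2=λ(1+7/10z)y_n ⇒ h·k2=z(1+7/10z)y_n
  y_{n+1}/y_n = 1 − 5/11z + 16/11z(1+7/10z) = 1 + z + 56/55z²
  Hence R(z) = 1 + z + 56/55z².

Boundary: |R(x)|=1, x<0.
x=-0.37: |R|=0.7694
R=1: x+56/55x²=0 ⇒ x=−55/56=-0.9821; min R=1−1/(4·56/55)=0.7545>−1
Confirm numerically:
  x=-0.736: |R|=0.81555 <1
  x=-0.728: |R|=0.81162 <1
  x=-0.595: |R|=0.76546 <1
  x=-1.484: |R|=1.75830 >1
  x=-1.127: |R|=1.16622 >1
So |R|<1 on (-0.9821, 0).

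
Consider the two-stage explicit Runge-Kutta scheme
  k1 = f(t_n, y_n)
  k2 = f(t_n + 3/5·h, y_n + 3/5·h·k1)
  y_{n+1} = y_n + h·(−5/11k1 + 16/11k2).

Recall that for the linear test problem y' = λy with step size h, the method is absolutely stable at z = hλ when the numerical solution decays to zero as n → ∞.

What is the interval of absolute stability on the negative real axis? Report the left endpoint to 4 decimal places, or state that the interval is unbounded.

z∈(-1.1458,0).

On y'=λy, z=hλ:
  k1=λy_n ⇒ h·k1=z·y_n;  k2=λ(1+3/5z)y_n ⇒ h·k2=z(1+3/5z)y_n
  y_{n+1}/y_n = 1 − 5/11z + 16/11z(1+3/5z) = 1 + z + 48/55z²
  R(z) = 1 + z + 48/55z².

Find x<0 with |R(x)|<1.
x=-1.59: |R|=1.6163
R=1: x+48/55x²=0 ⇒ x=−55/48=-1.1458; min R=1−1/(4·48/55)=0.7135>−1
Confirm numerically:
  x=-1.106: |R|=0.96155 <1
  x=-0.859: |R|=0.78497 <1
  x=-0.685: |R|=0.72451 <1
  x=-0.521: |R|=0.71589 <1
  x=-1.744: |R|=1.91043 >1
  x=-1.675: |R|=1.77355 >1
So |R|<1 on (-1.1458, 0).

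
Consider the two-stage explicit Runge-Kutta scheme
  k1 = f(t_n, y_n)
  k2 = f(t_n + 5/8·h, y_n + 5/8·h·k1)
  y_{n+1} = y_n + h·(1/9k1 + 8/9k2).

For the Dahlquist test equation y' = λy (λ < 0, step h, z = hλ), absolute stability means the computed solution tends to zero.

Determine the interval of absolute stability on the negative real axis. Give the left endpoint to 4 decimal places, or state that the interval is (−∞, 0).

(-1.8000, 0).

Set f=λy, z=hλ:
  k1=λy_n ⇒ h·k1=z·y_n;  k2=λ(1+5/8z)y_n ⇒ h·k2=z(1+5/8z)y_n
  y_{n+1}/y_n = 1 + 1/9z + 8/9z(1+5/8z) = 1 + z + 5/9z²
  so R(z) = 1 + z + 5/9z².

Need |R(x)|<1, x<0.
x=-0.93: |R|=0.5505
R=1: x+5/9x²=0 ⇒ x=−9/5=-1.8000; min R=1−1/(4·5/9)=0.5500>−1
Confirm numerically:
  x=-1.602: |R|=0.82378 <1
  x=-1.241: |R|=0.61460 <1
  x=-1.213: |R|=0.60443 <1
  x=-2.309: |R|=1.65293 >1
  x=-1.853: |R|=1.05456 >1
Interval (-1.8000, 0).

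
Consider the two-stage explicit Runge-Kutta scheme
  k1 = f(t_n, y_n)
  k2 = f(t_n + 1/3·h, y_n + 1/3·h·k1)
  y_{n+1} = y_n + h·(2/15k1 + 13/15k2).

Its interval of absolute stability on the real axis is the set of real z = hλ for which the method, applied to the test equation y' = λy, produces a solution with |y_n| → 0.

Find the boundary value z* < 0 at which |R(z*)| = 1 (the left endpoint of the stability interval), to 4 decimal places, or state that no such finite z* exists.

left endpoint -3.4615.

With y'=λy (z=hλ):
  k1=λy_n ⇒ h·k1=z·y_n;  k2=λ(1+1/3z)y_n ⇒ h·k2=z(1+1/3z)y_n
  y_{n+1}/y_n = 1 + 2/15z + 13/15z(1+1/3z) = 1 + z + 13/45z²
  Hence R(z) = 1 + z + 13/45z².

Need |R(x)|<1, x<0.
x=-0.82: |R|=0.3742
R=1: x+13/45x²=0 ⇒ x=−45/13=-3.4615; min R=1−1/(4·13/45)=0.1346>−1
Confirm numerically:
  x=-3.293: |R|=0.83967 <1
  x=-3.036: |R|=0.62677 <1
  x=-2.630: |R|=0.36822 <1
  x=-4.017: |R|=1.64459 >1
  x=-3.878: |R|=1.46657 >1
  x=-3.507: |R|=1.04606 >1
Stable set (-3.4615, 0).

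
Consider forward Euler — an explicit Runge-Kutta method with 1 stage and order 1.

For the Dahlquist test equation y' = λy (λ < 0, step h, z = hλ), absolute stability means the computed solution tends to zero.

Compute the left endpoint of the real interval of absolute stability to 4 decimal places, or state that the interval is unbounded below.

Test eqn y'=λy, z=hλ:
  order 1, 1-stage ⇒ R(z)=1+z
  (e.g. R(-0.56)=0.44000, |R|=0.44000)

Find x<0 with |R(x)|<1.
x=-0.56: |R|=0.4400
|R(-1.41)|=0.4100 |R(-1.38)|=0.3800 |R(-0.58)|=0.4200
Bisect:
  x_lo=-2.6212 |R|=1.6212  x_hi=-0.1179 |R|=0.8821
  mid=-1.36957 |R|=0.36957 →hi
  mid=-1.99538 |R|=0.99538 →hi
  mid=-2.30829 |R|=1.30829 →lo
  mid=-2.15184 |R|=1.15184 →lo
  mid=-2.07361 |R|=1.07361 →lo
  mid=-2.03450 |R|=1.03450 →lo
  mid=-2.01494 |R|=1.01494 →lo
  mid=-2.00516 |R|=1.00516 →lo
  mid=-2.00027 |R|=1.00027 →lo
  ...
  [-2.00012,-1.99997] ⇒ x*=-2.0000
So |R|<1 on (-2.0000, 0).

z* = -2.0000.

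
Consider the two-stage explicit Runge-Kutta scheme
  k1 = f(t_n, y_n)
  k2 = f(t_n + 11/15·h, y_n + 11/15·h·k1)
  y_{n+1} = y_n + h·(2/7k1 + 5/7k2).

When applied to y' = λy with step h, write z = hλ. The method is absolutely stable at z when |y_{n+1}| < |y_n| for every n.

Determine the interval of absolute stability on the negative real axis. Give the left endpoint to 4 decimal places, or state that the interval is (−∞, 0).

z∈(-1.9091,0).

Test eqn y'=λy, z=hλ:
  k1=λy_n ⇒ h·k1=z·y_n;  k2=λ(1+11/15z)y_n ⇒ h·k2=z(1+11/15z)y_n
  y_{n+1}/y_n = 1 + 2/7z + 5/7z(1+11/15z) = 1 + z + 11/21z²
  R(z) = 1 + z + 11/21z².

Solve |R(x)|<1 on ℝ⁻.
x=-0.48: |R|=0.6407
R=1: x+11/21x²=0 ⇒ x=−21/11=-1.9091; min R=1−1/(4·11/21)=0.5227>−1
Confirm numerically:
  x=-1.777: |R|=0.87705 <1
  x=-1.671: |R|=0.79160 <1
  x=-1.202: |R|=0.55480 <1
  x=-2.451: |R|=1.69573 >1
  x=-2.214: |R|=1.35361 >1
  x=-1.996: |R|=1.09087 >1
Stable set (-1.9091, 0).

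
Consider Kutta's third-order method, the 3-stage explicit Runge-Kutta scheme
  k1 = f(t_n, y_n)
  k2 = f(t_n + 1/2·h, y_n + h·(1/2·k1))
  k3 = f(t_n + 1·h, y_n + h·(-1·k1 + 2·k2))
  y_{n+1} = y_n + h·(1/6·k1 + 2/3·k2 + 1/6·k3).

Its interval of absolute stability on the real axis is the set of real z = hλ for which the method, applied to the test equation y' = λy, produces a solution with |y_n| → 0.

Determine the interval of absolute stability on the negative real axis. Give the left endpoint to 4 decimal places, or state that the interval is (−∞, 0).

z∈(-2.5127,0).

Set f=λy, z=hλ:
  order 3, 3-stage ⇒ R(z)=1+z+z^2/2+z^3/6
  (e.g. R(-1.34)=0.15678, |R|=0.15678)

Find x<0 with |R(x)|<1.
x=-1.34: |R|=0.1568
|R(-1.58)|=0.0108 |R(-1)|=0.3333 |R(-0.64)|=0.5211
Bisect:
  x_lo=-2.9543 |R|=1.8878  x_hi=-0.0562 |R|=0.9454
  mid=-1.50523 |R|=0.05922 →hi
  mid=-2.22977 |R|=0.59152 →hi
  mid=-2.59204 |R|=1.13521 →lo
  mid=-2.41090 |R|=0.84022 →hi
  mid=-2.50147 |R|=0.98156 →hi
  mid=-2.54675 |R|=1.05680 →lo
  mid=-2.52411 |R|=1.01879 →lo
  mid=-2.51279 |R|=1.00008 →lo
  mid=-2.50713 |R|=0.99079 →hi
  mid=-2.50996 |R|=0.99543 →hi
  ...
  [-2.51279,-2.51262] ⇒ x*=-2.5127
So |R|<1 on (-2.5127, 0).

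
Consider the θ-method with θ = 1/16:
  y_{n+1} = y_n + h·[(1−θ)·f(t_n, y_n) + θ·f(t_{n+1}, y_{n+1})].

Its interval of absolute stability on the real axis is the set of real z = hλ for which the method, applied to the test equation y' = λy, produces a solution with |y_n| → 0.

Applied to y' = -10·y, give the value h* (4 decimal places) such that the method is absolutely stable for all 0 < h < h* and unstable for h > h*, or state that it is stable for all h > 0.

With y'=λy (z=hλ):
  y_{n+1} = y_n + z·[15/16·y_n + 1/16·y_{n+1}] ⇒ (1 − 1/16z)y_{n+1} = (1 + 15/16z)y_n
  ⇒ R(z) = (1 + 15/16z)/(1 − 1/16z).

Solve |R(x)|<1 on ℝ⁻.
x=-1.14: |R|=0.0642
R=−1: 1+15/16x = −1+1/16x ⇒ -7/8x=2 ⇒ x=2/(-7/8)=-2.2857
Confirm numerically:
  x=-1.853: |R|=0.66067 <1
  x=-1.648: |R|=0.49411 <1
  x=-1.262: |R|=0.16974 <1
  x=-1.134: |R|=0.05895 <1
  x=-2.676: |R|=1.29257 >1
  x=-2.478: |R|=1.14569 >1
So |R|<1 on (-2.2857, 0).

(-2.2857,0); λ=-10 ⇒ h* = (16/7)/10 = 0.2286.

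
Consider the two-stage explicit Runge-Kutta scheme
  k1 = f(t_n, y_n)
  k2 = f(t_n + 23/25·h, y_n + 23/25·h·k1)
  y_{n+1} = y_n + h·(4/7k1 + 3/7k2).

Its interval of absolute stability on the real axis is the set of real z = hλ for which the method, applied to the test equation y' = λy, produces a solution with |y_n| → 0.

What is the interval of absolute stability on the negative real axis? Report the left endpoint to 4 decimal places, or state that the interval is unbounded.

(-2.5362, 0).

With y'=λy (z=hλ):
  k1=λy_n ⇒ h·k1=z·y_n;  k2=λ(1+23/25z)y_n ⇒ h·k2=z(1+23/25z)y_n
  y_{n+1}/y_n = 1 + 4/7z + 3/7z(1+23/25z) = 1 + z + 69/175z²
  R(z) = 1 + z + 69/175z².

Solve |R(x)|<1 on ℝ⁻.
x=-1.76: |R|=0.4613
R=1: x+69/175x²=0 ⇒ x=−175/69=-2.5362; min R=1−1/(4·69/175)=0.3659>−1
Confirm numerically:
  x=-2.215: |R|=0.71945 <1
  x=-2.176: |R|=0.69093 <1
  x=-1.910: |R|=0.52839 <1
  x=-1.499: |R|=0.38696 <1
  x=-3.019: |R|=1.57466 >1
  x=-2.700: |R|=1.17434 >1
  x=-2.617: |R|=1.08334 >1
So |R|<1 on (-2.5362, 0).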